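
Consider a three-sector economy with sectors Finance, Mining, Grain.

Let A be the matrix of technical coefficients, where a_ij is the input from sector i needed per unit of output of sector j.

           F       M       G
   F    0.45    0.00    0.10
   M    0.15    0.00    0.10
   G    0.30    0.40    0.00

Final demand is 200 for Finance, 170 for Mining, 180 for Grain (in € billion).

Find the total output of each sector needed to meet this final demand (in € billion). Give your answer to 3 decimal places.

x_F = 440.650, x_M = 278.455, x_G = 423.577

I − A =
  [   0.55     0.00    -0.10]
  [  -0.15     1.00    -0.10]
  [  -0.30    -0.40     1.00]
Cofactors of I−A, C_ij = (−1)^(i+j)·(minor ij) (rows/columns in the sector order above):
  C_11 = (1.00)(1.00) − (-0.10)(-0.40) = 0.9600
  C_12 = −[(-0.15)(1.00) − (-0.10)(-0.30)] = 0.1800
  C_13 = (-0.15)(-0.40) − (1.00)(-0.30) = 0.3600
  C_21 = −[(0.00)(1.00) − (-0.10)(-0.40)] = 0.0400
  C_22 = (0.55)(1.00) − (-0.10)(-0.30) = 0.5200
  C_23 = −[(0.55)(-0.40) − (0.00)(-0.30)] = 0.2200
  C_31 = (0.00)(-0.10) − (-0.10)(1.00) = 0.1000
  C_32 = −[(0.55)(-0.10) − (-0.10)(-0.15)] = 0.0700
  C_33 = (0.55)(1.00) − (0.00)(-0.15) = 0.5500
det(I−A) = Σ_j (I−A)_1j·C_1j = (0.55)(0.9600) + (0.00)(0.1800) + (-0.10)(0.3600) = 0.4920
adj(I−A) = Cᵀ =
  [ 0.9600   0.0400   0.1000]
  [ 0.1800   0.5200   0.0700]
  [ 0.3600   0.2200   0.5500]
(I − A)⁻¹ = adj(I−A) / det(I−A) ≈
  [   1.9512     0.0813     0.2033]
  [   0.3659     1.0569     0.1423]
  [   0.7317     0.4472     1.1179]
x = (I − A)⁻¹ d = adj(I−A)·d / det(I−A), with det(I−A) = 0.4920:
  x_F = (0.9600·200 + 0.0400·170 + 0.1000·180) / 0.4920 = 216.80 / 0.4920 ≈ 440.650
  x_M = (0.1800·200 + 0.5200·170 + 0.0700·180) / 0.4920 = 137.00 / 0.4920 ≈ 278.455
  x_G = (0.3600·200 + 0.2200·170 + 0.5500·180) / 0.4920 = 208.40 / 0.4920 ≈ 423.577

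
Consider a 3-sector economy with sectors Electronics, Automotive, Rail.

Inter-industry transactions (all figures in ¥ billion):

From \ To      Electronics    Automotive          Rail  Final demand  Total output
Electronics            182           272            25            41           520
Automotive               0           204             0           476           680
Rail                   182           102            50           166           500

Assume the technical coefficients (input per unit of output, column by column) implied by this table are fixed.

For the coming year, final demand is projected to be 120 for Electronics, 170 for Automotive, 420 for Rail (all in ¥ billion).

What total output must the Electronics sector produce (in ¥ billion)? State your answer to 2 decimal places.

x_E = 384.58

Technical coefficients a_ij = z_ij / X_j:
  a_EE = 182/520 = 0.35, a_AE = 0/520 = 0.00, a_RE = 182/520 = 0.35
  a_EA = 272/680 = 0.40, a_AA = 204/680 = 0.30, a_RA = 102/680 = 0.15
  a_ER = 25/500 = 0.05, a_AR = 0/500 = 0.00, a_RR = 50/500 = 0.10
I − A =
  [   0.65    -0.40    -0.05]
  [   0.00     0.70     0.00]
  [  -0.35    -0.15     0.90]
Cofactors of I−A, C_ij = (−1)^(i+j)·(minor ij) (rows/columns in the sector order above):
  C_11 = (0.70)(0.90) − (0.00)(-0.15) = 0.6300
  C_12 = −[(0.00)(0.90) − (0.00)(-0.35)] = 0.0000
  C_13 = (0.00)(-0.15) − (0.70)(-0.35) = 0.2450
  C_21 = −[(-0.40)(0.90) − (-0.05)(-0.15)] = 0.3675
  C_22 = (0.65)(0.90) − (-0.05)(-0.35) = 0.5675
  C_23 = −[(0.65)(-0.15) − (-0.40)(-0.35)] = 0.2375
  C_31 = (-0.40)(0.00) − (-0.05)(0.70) = 0.0350
  C_32 = −[(0.65)(0.00) − (-0.05)(0.00)] = 0.0000
  C_33 = (0.65)(0.70) − (-0.40)(0.00) = 0.4550
det(I−A) = Σ_j (I−A)_1j·C_1j = (0.65)(0.6300) + (-0.40)(0.0000) + (-0.05)(0.2450) = 0.39725
adj(I−A) = Cᵀ =
  [ 0.6300   0.3675   0.0350]
  [ 0.0000   0.5675   0.0000]
  [ 0.2450   0.2375   0.4550]
(I − A)⁻¹ = adj(I−A) / det(I−A) ≈
  [   1.5859     0.9251     0.0881]
  [   0.0000     1.4286     0.0000]
  [   0.6167     0.5979     1.1454]
x = (I − A)⁻¹ d = adj(I−A)·d / det(I−A), with det(I−A) = 0.39725:
  x_E = (0.6300·120 + 0.3675·170 + 0.0350·420) / 0.39725 = 152.775 / 0.39725 ≈ 384.58
  x_A = (0.0000·120 + 0.5675·170 + 0.0000·420) / 0.39725 = 96.475 / 0.39725 ≈ 242.86
  x_R = (0.2450·120 + 0.2375·170 + 0.4550·420) / 0.39725 = 260.875 / 0.39725 ≈ 656.70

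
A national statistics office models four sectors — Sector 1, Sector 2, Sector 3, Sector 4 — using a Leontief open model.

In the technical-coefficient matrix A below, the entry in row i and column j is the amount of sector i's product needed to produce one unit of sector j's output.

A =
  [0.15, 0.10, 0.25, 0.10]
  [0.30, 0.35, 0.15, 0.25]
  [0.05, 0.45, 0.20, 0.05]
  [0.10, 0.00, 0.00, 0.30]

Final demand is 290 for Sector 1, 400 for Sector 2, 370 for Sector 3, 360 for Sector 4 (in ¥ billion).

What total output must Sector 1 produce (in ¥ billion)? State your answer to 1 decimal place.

x_1 = 1076.1

I − A =
  [   0.85    -0.10    -0.25    -0.10]
  [  -0.30     0.65    -0.15    -0.25]
  [  -0.05    -0.45     0.80    -0.05]
  [  -0.10     0.00     0.00     0.70]
Compute the cofactors C_ij = (−1)^(i+j)·(3×3 minor ij) of I−A; the adjugate is their transpose:
adj(I−A) = Cᵀ =
  [ 0.31675   0.13475   0.12425   0.10225]
  [ 0.19400   0.45800   0.14650   0.20175]
  [ 0.13175   0.26725   0.35675   0.13975]
  [ 0.04525   0.01925   0.01775   0.31800]
det(I−A) = Σ_j (I−A)_1j·C_1j = (0.85)(0.31675) + (-0.10)(0.19400) + (-0.25)(0.13175) + (-0.10)(0.04525) = 0.212375
(I − A)⁻¹ = adj(I−A) / det(I−A) ≈
  [   1.4915     0.6345     0.5851     0.4815]
  [   0.9135     2.1566     0.6898     0.9500]
  [   0.6204     1.2584     1.6798     0.6580]
  [   0.2131     0.0906     0.0836     1.4974]
x = (I − A)⁻¹ d = adj(I−A)·d / det(I−A), with det(I−A) = 0.212375:
  x_1 = (0.31675·290 + 0.13475·400 + 0.12425·370 + 0.10225·360) / 0.212375 = 228.54 / 0.212375 ≈ 1076.1
  x_2 = (0.19400·290 + 0.45800·400 + 0.14650·370 + 0.20175·360) / 0.212375 = 366.295 / 0.212375 ≈ 1724.8
  x_3 = (0.13175·290 + 0.26725·400 + 0.35675·370 + 0.13975·360) / 0.212375 = 327.415 / 0.212375 ≈ 1541.7
  x_4 = (0.04525·290 + 0.01925·400 + 0.01775·370 + 0.31800·360) / 0.212375 = 141.87 / 0.212375 ≈ 668.0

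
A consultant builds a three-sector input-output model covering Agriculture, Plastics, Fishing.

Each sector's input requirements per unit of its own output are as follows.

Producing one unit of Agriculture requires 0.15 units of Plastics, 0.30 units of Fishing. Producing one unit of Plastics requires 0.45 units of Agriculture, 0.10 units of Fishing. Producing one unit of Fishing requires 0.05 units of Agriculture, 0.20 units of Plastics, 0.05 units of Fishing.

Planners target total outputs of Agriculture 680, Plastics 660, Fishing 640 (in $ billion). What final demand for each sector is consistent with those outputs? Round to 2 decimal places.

d_1 = 351.00, d_2 = 430.00, d_3 = 338.00

I − A =
  [   1.00    -0.45    -0.05]
  [  -0.15     1.00    -0.20]
  [  -0.30    -0.10     0.95]
d = (I − A) x:
  d_1 = (+1.00)·680 + (-0.45)·660 + (-0.05)·640 = 351.00
  d_2 = (-0.15)·680 + (+1.00)·660 + (-0.20)·640 = 430.00
  d_3 = (-0.30)·680 + (-0.10)·660 + (+0.95)·640 = 338.00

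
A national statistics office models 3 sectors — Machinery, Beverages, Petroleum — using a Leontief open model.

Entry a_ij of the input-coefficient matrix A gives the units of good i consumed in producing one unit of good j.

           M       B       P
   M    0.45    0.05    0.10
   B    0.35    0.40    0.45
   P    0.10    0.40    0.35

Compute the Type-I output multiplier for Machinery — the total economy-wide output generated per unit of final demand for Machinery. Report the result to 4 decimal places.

I − A =
  [   0.55    -0.05    -0.10]
  [  -0.35     0.60    -0.45]
  [  -0.10    -0.40     0.65]
Cofactors of I−A, C_ij = (−1)^(i+j)·(minor ij) (rows/columns in the sector order above):
  C_11 = (0.60)(0.65) − (-0.45)(-0.40) = 0.2100
  C_12 = −[(-0.35)(0.65) − (-0.45)(-0.10)] = 0.2725
  C_13 = (-0.35)(-0.40) − (0.60)(-0.10) = 0.2000
  C_21 = −[(-0.05)(0.65) − (-0.10)(-0.40)] = 0.0725
  C_22 = (0.55)(0.65) − (-0.10)(-0.10) = 0.3475
  C_23 = −[(0.55)(-0.40) − (-0.05)(-0.10)] = 0.2250
  C_31 = (-0.05)(-0.45) − (-0.10)(0.60) = 0.0825
  C_32 = −[(0.55)(-0.45) − (-0.10)(-0.35)] = 0.2825
  C_33 = (0.55)(0.60) − (-0.05)(-0.35) = 0.3125
det(I−A) = Σ_j (I−A)_1j·C_1j = (0.55)(0.2100) + (-0.05)(0.2725) + (-0.10)(0.2000) = 0.081875
adj(I−A) = Cᵀ =
  [ 0.2100   0.0725   0.0825]
  [ 0.2725   0.3475   0.2825]
  [ 0.2000   0.2250   0.3125]
(I − A)⁻¹ = adj(I−A) / det(I−A) ≈
  [   2.56489     0.88550     1.00763]
  [   3.32824     4.24427     3.45038]
  [   2.44275     2.74809     3.81679]
The output multiplier for sector j is the column-j sum of the Leontief inverse (I − A)⁻¹ = adj(I−A) / det(I−A).
Column M of adj(I−A): (0.2100, 0.2725, 0.2000); det(I−A) = 0.081875.
m_M = (0.2100 + 0.2725 + 0.2000) / 0.081875 = 0.6825 / 0.081875 ≈ 8.3359.

m_M = 8.3359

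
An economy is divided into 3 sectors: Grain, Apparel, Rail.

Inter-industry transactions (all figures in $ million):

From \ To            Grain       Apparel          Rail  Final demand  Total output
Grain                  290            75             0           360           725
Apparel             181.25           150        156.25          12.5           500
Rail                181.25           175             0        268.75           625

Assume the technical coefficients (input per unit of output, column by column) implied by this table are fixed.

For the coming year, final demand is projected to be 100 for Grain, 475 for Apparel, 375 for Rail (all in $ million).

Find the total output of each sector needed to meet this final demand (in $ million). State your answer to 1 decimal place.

Technical coefficients a_ij = z_ij / X_j:
  a_GG = 290/725 = 0.40, a_AG = 181.25/725 = 0.25, a_RG = 181.25/725 = 0.25
  a_GA = 75/500 = 0.15, a_AA = 150/500 = 0.30, a_RA = 175/500 = 0.35
  a_GR = 0/625 = 0.00, a_AR = 156.25/625 = 0.25, a_RR = 0/625 = 0.00
I − A =
  [   0.60    -0.15     0.00]
  [  -0.25     0.70    -0.25]
  [  -0.25    -0.35     1.00]
Cofactors of I−A, C_ij = (−1)^(i+j)·(minor ij) (rows/columns in the sector order above):
  C_11 = (0.70)(1.00) − (-0.25)(-0.35) = 0.6125
  C_12 = −[(-0.25)(1.00) − (-0.25)(-0.25)] = 0.3125
  C_13 = (-0.25)(-0.35) − (0.70)(-0.25) = 0.2625
  C_21 = −[(-0.15)(1.00) − (0.00)(-0.35)] = 0.1500
  C_22 = (0.60)(1.00) − (0.00)(-0.25) = 0.6000
  C_23 = −[(0.60)(-0.35) − (-0.15)(-0.25)] = 0.2475
  C_31 = (-0.15)(-0.25) − (0.00)(0.70) = 0.0375
  C_32 = −[(0.60)(-0.25) − (0.00)(-0.25)] = 0.1500
  C_33 = (0.60)(0.70) − (-0.15)(-0.25) = 0.3825
det(I−A) = Σ_j (I−A)_1j·C_1j = (0.60)(0.6125) + (-0.15)(0.3125) + (0.00)(0.2625) = 0.320625
adj(I−A) = Cᵀ =
  [ 0.6125   0.1500   0.0375]
  [ 0.3125   0.6000   0.1500]
  [ 0.2625   0.2475   0.3825]
(I − A)⁻¹ = adj(I−A) / det(I−A) ≈
  [   1.9103     0.4678     0.1170]
  [   0.9747     1.8713     0.4678]
  [   0.8187     0.7719     1.1930]
x = (I − A)⁻¹ d = adj(I−A)·d / det(I−A), with det(I−A) = 0.320625:
  x_G = (0.6125·100 + 0.1500·475 + 0.0375·375) / 0.320625 = 146.5625 / 0.320625 ≈ 457.1
  x_A = (0.3125·100 + 0.6000·475 + 0.1500·375) / 0.320625 = 372.50 / 0.320625 ≈ 1161.8
  x_R = (0.2625·100 + 0.2475·475 + 0.3825·375) / 0.320625 = 287.25 / 0.320625 ≈ 895.9

x_G = 457.1, x_A = 1161.8, x_R = 895.9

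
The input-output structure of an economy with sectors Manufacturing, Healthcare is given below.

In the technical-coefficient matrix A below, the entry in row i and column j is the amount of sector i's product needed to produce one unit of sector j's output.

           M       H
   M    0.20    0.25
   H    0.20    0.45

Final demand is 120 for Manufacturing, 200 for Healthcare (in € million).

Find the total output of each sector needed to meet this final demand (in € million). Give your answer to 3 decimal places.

I − A =
  [   0.80    -0.25]
  [  -0.20     0.55]
det(I−A) = (0.80)(0.55) − (-0.25)(-0.20) = 0.3900
adj(I−A) = [[0.55, 0.25], [0.20, 0.80]]
(I − A)⁻¹ = adj(I−A) / det(I−A) ≈
  [   1.4103     0.6410]
  [   0.5128     2.0513]
x = (I − A)⁻¹ d = adj(I−A)·d / det(I−A), with det(I−A) = 0.3900:
  x_M = (0.55·120 + 0.25·200) / 0.3900 = 116.00 / 0.3900 ≈ 297.436
  x_H = (0.20·120 + 0.80·200) / 0.3900 = 184.00 / 0.3900 ≈ 471.795

x_M = 297.436, x_H = 471.795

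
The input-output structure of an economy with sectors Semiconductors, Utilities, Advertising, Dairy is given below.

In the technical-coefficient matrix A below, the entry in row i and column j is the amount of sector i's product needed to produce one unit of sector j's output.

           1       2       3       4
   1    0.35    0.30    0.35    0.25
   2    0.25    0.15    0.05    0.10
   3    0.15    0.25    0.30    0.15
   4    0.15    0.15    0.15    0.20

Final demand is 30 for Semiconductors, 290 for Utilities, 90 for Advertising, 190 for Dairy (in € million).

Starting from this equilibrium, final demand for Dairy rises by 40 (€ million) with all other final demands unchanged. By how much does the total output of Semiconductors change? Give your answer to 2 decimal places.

I − A =
  [   0.65    -0.30    -0.35    -0.25]
  [  -0.25     0.85    -0.05    -0.10]
  [  -0.15    -0.25     0.70    -0.15]
  [  -0.15    -0.15    -0.15     0.80]
Compute the cofactors C_ij = (−1)^(i+j)·(3×3 minor ij) of I−A; the adjugate is their transpose:
adj(I−A) = Cᵀ =
  [ 0.431500   0.274750   0.283000   0.222250]
  [ 0.154250   0.267625   0.118500   0.103875]
  [ 0.178250   0.183625   0.326500   0.139875]
  [ 0.143250   0.136125   0.136500   0.257375]
det(I−A) = Σ_j (I−A)_1j·C_1j = (0.65)(0.431500) + (-0.30)(0.154250) + (-0.35)(0.178250) + (-0.25)(0.143250) = 0.1360
(I − A)⁻¹ = adj(I−A) / det(I−A) ≈
  [   3.1728     2.0202     2.0809     1.6342]
  [   1.1342     1.9678     0.8713     0.7638]
  [   1.3107     1.3502     2.4007     1.0285]
  [   1.0533     1.0009     1.0037     1.8925]
Δx = (I − A)⁻¹ Δd with Δd having +40 in the Dairy component and 0 elsewhere.
So Δx_1 = L_14 · (+40), where L_14 = adj(I−A)_14 / det(I−A) = 0.222250 / 0.1360.
Δx_1 = 0.222250 × (+40) / 0.1360 = 8.89 / 0.1360 ≈ 65.37.

Δx_1 = 65.37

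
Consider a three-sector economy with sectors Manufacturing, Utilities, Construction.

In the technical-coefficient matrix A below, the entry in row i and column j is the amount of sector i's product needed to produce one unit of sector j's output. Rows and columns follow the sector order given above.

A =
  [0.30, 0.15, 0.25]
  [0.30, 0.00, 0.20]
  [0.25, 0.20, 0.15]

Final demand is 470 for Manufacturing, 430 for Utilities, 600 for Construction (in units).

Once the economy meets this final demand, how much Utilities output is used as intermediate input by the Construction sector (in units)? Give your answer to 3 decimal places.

z_23 = 277.194

I − A =
  [   0.70    -0.15    -0.25]
  [  -0.30     1.00    -0.20]
  [  -0.25    -0.20     0.85]
Cofactors of I−A, C_ij = (−1)^(i+j)·(minor ij) (rows/columns in the sector order above):
  C_11 = (1.00)(0.85) − (-0.20)(-0.20) = 0.8100
  C_12 = −[(-0.30)(0.85) − (-0.20)(-0.25)] = 0.3050
  C_13 = (-0.30)(-0.20) − (1.00)(-0.25) = 0.3100
  C_21 = −[(-0.15)(0.85) − (-0.25)(-0.20)] = 0.1775
  C_22 = (0.70)(0.85) − (-0.25)(-0.25) = 0.5325
  C_23 = −[(0.70)(-0.20) − (-0.15)(-0.25)] = 0.1775
  C_31 = (-0.15)(-0.20) − (-0.25)(1.00) = 0.2800
  C_32 = −[(0.70)(-0.20) − (-0.25)(-0.30)] = 0.2150
  C_33 = (0.70)(1.00) − (-0.15)(-0.30) = 0.6550
det(I−A) = Σ_j (I−A)_1j·C_1j = (0.70)(0.8100) + (-0.15)(0.3050) + (-0.25)(0.3100) = 0.44375
adj(I−A) = Cᵀ =
  [ 0.8100   0.1775   0.2800]
  [ 0.3050   0.5325   0.2150]
  [ 0.3100   0.1775   0.6550]
(I − A)⁻¹ = adj(I−A) / det(I−A) ≈
  [   1.8254     0.4000     0.6310]
  [   0.6873     1.2000     0.4845]
  [   0.6986     0.4000     1.4761]
First solve x = (I − A)⁻¹ d = adj(I−A)·d / det(I−A); in particular x_3 = (0.3100·470 + 0.1775·430 + 0.6550·600) / 0.44375 = 615.025 / 0.44375 ≈ 1385.97183.
Intermediate flow from 2 to 3: z_23 = a_23 · x_3 = 0.20 × 615.025 / 0.44375 = 123.005 / 0.44375 ≈ 277.194.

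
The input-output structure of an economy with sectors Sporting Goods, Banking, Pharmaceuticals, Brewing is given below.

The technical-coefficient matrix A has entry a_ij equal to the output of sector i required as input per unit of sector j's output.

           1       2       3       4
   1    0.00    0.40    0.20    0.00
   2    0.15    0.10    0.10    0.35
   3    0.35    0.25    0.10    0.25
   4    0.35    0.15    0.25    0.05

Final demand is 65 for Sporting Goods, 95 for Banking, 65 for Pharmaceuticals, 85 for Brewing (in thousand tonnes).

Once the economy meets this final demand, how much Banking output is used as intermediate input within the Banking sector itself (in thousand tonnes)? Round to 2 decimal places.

I − A =
  [   1.00    -0.40    -0.20     0.00]
  [  -0.15     0.90    -0.10    -0.35]
  [  -0.35    -0.25     0.90    -0.25]
  [  -0.35    -0.15    -0.25     0.95]
Compute the cofactors C_ij = (−1)^(i+j)·(3×3 minor ij) of I−A; the adjugate is their transpose:
adj(I−A) = Cᵀ =
  [ 0.616625   0.372000   0.233500   0.198500]
  [ 0.301750   0.708500   0.235500   0.323000]
  [ 0.431500   0.443000   0.696500   0.346500]
  [ 0.388375   0.365500   0.306500   0.646500]
det(I−A) = Σ_j (I−A)_1j·C_1j = (1.00)(0.616625) + (-0.40)(0.301750) + (-0.20)(0.431500) + (0.00)(0.388375) = 0.409625
(I − A)⁻¹ = adj(I−A) / det(I−A) ≈
  [   1.5053     0.9081     0.5700     0.4846]
  [   0.7366     1.7296     0.5749     0.7885]
  [   1.0534     1.0815     1.7003     0.8459]
  [   0.9481     0.8923     0.7482     1.5783]
First solve x = (I − A)⁻¹ d = adj(I−A)·d / det(I−A); in particular x_2 = (0.301750·65 + 0.708500·95 + 0.235500·65 + 0.323000·85) / 0.409625 = 129.68375 / 0.409625 ≈ 316.5914.
Intermediate flow from 2 to 2: z_22 = a_22 · x_2 = 0.10 × 129.68375 / 0.409625 = 12.968375 / 0.409625 ≈ 31.66.

z_22 = 31.66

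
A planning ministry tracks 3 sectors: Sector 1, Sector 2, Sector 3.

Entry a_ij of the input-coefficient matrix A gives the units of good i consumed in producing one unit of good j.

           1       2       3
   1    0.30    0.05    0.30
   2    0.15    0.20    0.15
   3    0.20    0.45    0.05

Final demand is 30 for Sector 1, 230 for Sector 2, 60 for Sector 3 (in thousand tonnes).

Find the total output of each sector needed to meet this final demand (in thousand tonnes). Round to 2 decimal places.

I − A =
  [   0.70    -0.05    -0.30]
  [  -0.15     0.80    -0.15]
  [  -0.20    -0.45     0.95]
Cofactors of I−A, C_ij = (−1)^(i+j)·(minor ij) (rows/columns in the sector order above):
  C_11 = (0.80)(0.95) − (-0.15)(-0.45) = 0.6925
  C_12 = −[(-0.15)(0.95) − (-0.15)(-0.20)] = 0.1725
  C_13 = (-0.15)(-0.45) − (0.80)(-0.20) = 0.2275
  C_21 = −[(-0.05)(0.95) − (-0.30)(-0.45)] = 0.1825
  C_22 = (0.70)(0.95) − (-0.30)(-0.20) = 0.6050
  C_23 = −[(0.70)(-0.45) − (-0.05)(-0.20)] = 0.3250
  C_31 = (-0.05)(-0.15) − (-0.30)(0.80) = 0.2475
  C_32 = −[(0.70)(-0.15) − (-0.30)(-0.15)] = 0.1500
  C_33 = (0.70)(0.80) − (-0.05)(-0.15) = 0.5525
det(I−A) = Σ_j (I−A)_1j·C_1j = (0.70)(0.6925) + (-0.05)(0.1725) + (-0.30)(0.2275) = 0.407875
adj(I−A) = Cᵀ =
  [ 0.6925   0.1825   0.2475]
  [ 0.1725   0.6050   0.1500]
  [ 0.2275   0.3250   0.5525]
(I − A)⁻¹ = adj(I−A) / det(I−A) ≈
  [   1.6978     0.4474     0.6068]
  [   0.4229     1.4833     0.3678]
  [   0.5578     0.7968     1.3546]
x = (I − A)⁻¹ d = adj(I−A)·d / det(I−A), with det(I−A) = 0.407875:
  x_1 = (0.6925·30 + 0.1825·230 + 0.2475·60) / 0.407875 = 77.60 / 0.407875 ≈ 190.25
  x_2 = (0.1725·30 + 0.6050·230 + 0.1500·60) / 0.407875 = 153.325 / 0.407875 ≈ 375.91
  x_3 = (0.2275·30 + 0.3250·230 + 0.5525·60) / 0.407875 = 114.725 / 0.407875 ≈ 281.27

x_1 = 190.25, x_2 = 375.91, x_3 = 281.27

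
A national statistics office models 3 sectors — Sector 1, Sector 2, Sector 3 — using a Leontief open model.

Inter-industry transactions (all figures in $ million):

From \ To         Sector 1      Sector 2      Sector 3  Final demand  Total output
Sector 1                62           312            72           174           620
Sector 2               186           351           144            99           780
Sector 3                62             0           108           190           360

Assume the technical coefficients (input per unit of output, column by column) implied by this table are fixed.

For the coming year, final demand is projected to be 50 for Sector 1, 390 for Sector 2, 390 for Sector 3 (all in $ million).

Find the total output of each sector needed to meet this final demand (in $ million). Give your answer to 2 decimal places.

x_1 = 992.57, x_2 = 1758.81, x_3 = 698.94

Technical coefficients a_ij = z_ij / X_j:
  a_11 = 62/620 = 0.10, a_21 = 186/620 = 0.30, a_31 = 62/620 = 0.10
  a_12 = 312/780 = 0.40, a_22 = 351/780 = 0.45, a_32 = 0/780 = 0.00
  a_13 = 72/360 = 0.20, a_23 = 144/360 = 0.40, a_33 = 108/360 = 0.30
I − A =
  [   0.90    -0.40    -0.20]
  [  -0.30     0.55    -0.40]
  [  -0.10     0.00     0.70]
Cofactors of I−A, C_ij = (−1)^(i+j)·(minor ij) (rows/columns in the sector order above):
  C_11 = (0.55)(0.70) − (-0.40)(0.00) = 0.3850
  C_12 = −[(-0.30)(0.70) − (-0.40)(-0.10)] = 0.2500
  C_13 = (-0.30)(0.00) − (0.55)(-0.10) = 0.0550
  C_21 = −[(-0.40)(0.70) − (-0.20)(0.00)] = 0.2800
  C_22 = (0.90)(0.70) − (-0.20)(-0.10) = 0.6100
  C_23 = −[(0.90)(0.00) − (-0.40)(-0.10)] = 0.0400
  C_31 = (-0.40)(-0.40) − (-0.20)(0.55) = 0.2700
  C_32 = −[(0.90)(-0.40) − (-0.20)(-0.30)] = 0.4200
  C_33 = (0.90)(0.55) − (-0.40)(-0.30) = 0.3750
det(I−A) = Σ_j (I−A)_1j·C_1j = (0.90)(0.3850) + (-0.40)(0.2500) + (-0.20)(0.0550) = 0.2355
adj(I−A) = Cᵀ =
  [ 0.3850   0.2800   0.2700]
  [ 0.2500   0.6100   0.4200]
  [ 0.0550   0.0400   0.3750]
(I − A)⁻¹ = adj(I−A) / det(I−A) ≈
  [   1.6348     1.1890     1.1465]
  [   1.0616     2.5902     1.7834]
  [   0.2335     0.1699     1.5924]
x = (I − A)⁻¹ d = adj(I−A)·d / det(I−A), with det(I−A) = 0.2355:
  x_1 = (0.3850·50 + 0.2800·390 + 0.2700·390) / 0.2355 = 233.75 / 0.2355 ≈ 992.57
  x_2 = (0.2500·50 + 0.6100·390 + 0.4200·390) / 0.2355 = 414.20 / 0.2355 ≈ 1758.81
  x_3 = (0.0550·50 + 0.0400·390 + 0.3750·390) / 0.2355 = 164.60 / 0.2355 ≈ 698.94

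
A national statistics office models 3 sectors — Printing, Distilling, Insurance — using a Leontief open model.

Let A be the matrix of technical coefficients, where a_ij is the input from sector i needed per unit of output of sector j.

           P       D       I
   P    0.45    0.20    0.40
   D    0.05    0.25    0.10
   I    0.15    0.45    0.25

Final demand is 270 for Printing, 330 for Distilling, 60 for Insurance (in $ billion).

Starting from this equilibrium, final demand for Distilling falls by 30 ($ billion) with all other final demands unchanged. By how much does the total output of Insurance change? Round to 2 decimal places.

Δx_I = -37.82

I − A =
  [   0.55    -0.20    -0.40]
  [  -0.05     0.75    -0.10]
  [  -0.15    -0.45     0.75]
Cofactors of I−A, C_ij = (−1)^(i+j)·(minor ij) (rows/columns in the sector order above):
  C_11 = (0.75)(0.75) − (-0.10)(-0.45) = 0.5175
  C_12 = −[(-0.05)(0.75) − (-0.10)(-0.15)] = 0.0525
  C_13 = (-0.05)(-0.45) − (0.75)(-0.15) = 0.1350
  C_21 = −[(-0.20)(0.75) − (-0.40)(-0.45)] = 0.3300
  C_22 = (0.55)(0.75) − (-0.40)(-0.15) = 0.3525
  C_23 = −[(0.55)(-0.45) − (-0.20)(-0.15)] = 0.2775
  C_31 = (-0.20)(-0.10) − (-0.40)(0.75) = 0.3200
  C_32 = −[(0.55)(-0.10) − (-0.40)(-0.05)] = 0.0750
  C_33 = (0.55)(0.75) − (-0.20)(-0.05) = 0.4025
det(I−A) = Σ_j (I−A)_1j·C_1j = (0.55)(0.5175) + (-0.20)(0.0525) + (-0.40)(0.1350) = 0.220125
adj(I−A) = Cᵀ =
  [ 0.5175   0.3300   0.3200]
  [ 0.0525   0.3525   0.0750]
  [ 0.1350   0.2775   0.4025]
(I − A)⁻¹ = adj(I−A) / det(I−A) ≈
  [   2.3509     1.4991     1.4537]
  [   0.2385     1.6014     0.3407]
  [   0.6133     1.2606     1.8285]
Δx = (I − A)⁻¹ Δd with Δd having -30 in the Distilling component and 0 elsewhere.
So Δx_I = L_ID · (-30), where L_ID = adj(I−A)_ID / det(I−A) = 0.2775 / 0.220125.
Δx_I = 0.2775 × (-30) / 0.220125 = -8.325 / 0.220125 ≈ -37.82.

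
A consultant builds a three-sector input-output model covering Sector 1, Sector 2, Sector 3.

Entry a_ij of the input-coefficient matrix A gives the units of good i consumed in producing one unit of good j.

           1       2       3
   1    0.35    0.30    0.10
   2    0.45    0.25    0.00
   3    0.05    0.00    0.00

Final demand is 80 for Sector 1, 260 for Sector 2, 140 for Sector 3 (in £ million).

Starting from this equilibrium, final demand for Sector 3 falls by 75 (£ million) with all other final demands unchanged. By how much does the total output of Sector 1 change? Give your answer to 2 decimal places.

I − A =
  [   0.65    -0.30    -0.10]
  [  -0.45     0.75     0.00]
  [  -0.05     0.00     1.00]
Cofactors of I−A, C_ij = (−1)^(i+j)·(minor ij) (rows/columns in the sector order above):
  C_11 = (0.75)(1.00) − (0.00)(0.00) = 0.7500
  C_12 = −[(-0.45)(1.00) − (0.00)(-0.05)] = 0.4500
  C_13 = (-0.45)(0.00) − (0.75)(-0.05) = 0.0375
  C_21 = −[(-0.30)(1.00) − (-0.10)(0.00)] = 0.3000
  C_22 = (0.65)(1.00) − (-0.10)(-0.05) = 0.6450
  C_23 = −[(0.65)(0.00) − (-0.30)(-0.05)] = 0.0150
  C_31 = (-0.30)(0.00) − (-0.10)(0.75) = 0.0750
  C_32 = −[(0.65)(0.00) − (-0.10)(-0.45)] = 0.0450
  C_33 = (0.65)(0.75) − (-0.30)(-0.45) = 0.3525
det(I−A) = Σ_j (I−A)_1j·C_1j = (0.65)(0.7500) + (-0.30)(0.4500) + (-0.10)(0.0375) = 0.34875
adj(I−A) = Cᵀ =
  [ 0.7500   0.3000   0.0750]
  [ 0.4500   0.6450   0.0450]
  [ 0.0375   0.0150   0.3525]
(I − A)⁻¹ = adj(I−A) / det(I−A) ≈
  [   2.1505     0.8602     0.2151]
  [   1.2903     1.8495     0.1290]
  [   0.1075     0.0430     1.0108]
Δx = (I − A)⁻¹ Δd with Δd having -75 in the Sector 3 component and 0 elsewhere.
So Δx_1 = L_13 · (-75), where L_13 = adj(I−A)_13 / det(I−A) = 0.0750 / 0.34875.
Δx_1 = 0.0750 × (-75) / 0.34875 = -5.625 / 0.34875 ≈ -16.13.

Δx_1 = -16.13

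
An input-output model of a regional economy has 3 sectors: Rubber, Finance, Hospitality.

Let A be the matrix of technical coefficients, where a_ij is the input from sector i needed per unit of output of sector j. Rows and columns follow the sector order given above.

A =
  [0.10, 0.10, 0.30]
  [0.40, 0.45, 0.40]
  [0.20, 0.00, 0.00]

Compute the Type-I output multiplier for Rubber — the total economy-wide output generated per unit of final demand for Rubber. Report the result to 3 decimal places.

m_R = 2.754

I − A =
  [   0.90    -0.10    -0.30]
  [  -0.40     0.55    -0.40]
  [  -0.20     0.00     1.00]
Cofactors of I−A, C_ij = (−1)^(i+j)·(minor ij) (rows/columns in the sector order above):
  C_11 = (0.55)(1.00) − (-0.40)(0.00) = 0.5500
  C_12 = −[(-0.40)(1.00) − (-0.40)(-0.20)] = 0.4800
  C_13 = (-0.40)(0.00) − (0.55)(-0.20) = 0.1100
  C_21 = −[(-0.10)(1.00) − (-0.30)(0.00)] = 0.1000
  C_22 = (0.90)(1.00) − (-0.30)(-0.20) = 0.8400
  C_23 = −[(0.90)(0.00) − (-0.10)(-0.20)] = 0.0200
  C_31 = (-0.10)(-0.40) − (-0.30)(0.55) = 0.2050
  C_32 = −[(0.90)(-0.40) − (-0.30)(-0.40)] = 0.4800
  C_33 = (0.90)(0.55) − (-0.10)(-0.40) = 0.4550
det(I−A) = Σ_j (I−A)_1j·C_1j = (0.90)(0.5500) + (-0.10)(0.4800) + (-0.30)(0.1100) = 0.4140
adj(I−A) = Cᵀ =
  [ 0.5500   0.1000   0.2050]
  [ 0.4800   0.8400   0.4800]
  [ 0.1100   0.0200   0.4550]
(I − A)⁻¹ = adj(I−A) / det(I−A) ≈
  [   1.3285     0.2415     0.4952]
  [   1.1594     2.0290     1.1594]
  [   0.2657     0.0483     1.0990]
The output multiplier for sector j is the column-j sum of the Leontief inverse (I − A)⁻¹ = adj(I−A) / det(I−A).
Column R of adj(I−A): (0.5500, 0.4800, 0.1100); det(I−A) = 0.4140.
m_R = (0.5500 + 0.4800 + 0.1100) / 0.4140 = 1.14 / 0.4140 ≈ 2.754.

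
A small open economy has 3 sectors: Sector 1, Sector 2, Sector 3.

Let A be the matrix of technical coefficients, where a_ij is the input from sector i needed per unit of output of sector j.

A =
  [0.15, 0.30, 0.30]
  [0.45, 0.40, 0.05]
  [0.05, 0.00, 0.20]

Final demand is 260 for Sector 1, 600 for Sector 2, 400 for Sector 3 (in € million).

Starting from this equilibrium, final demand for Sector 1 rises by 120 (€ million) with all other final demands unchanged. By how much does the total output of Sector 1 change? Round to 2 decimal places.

Δx_1 = 198.45

I − A =
  [   0.85    -0.30    -0.30]
  [  -0.45     0.60    -0.05]
  [  -0.05     0.00     0.80]
Cofactors of I−A, C_ij = (−1)^(i+j)·(minor ij) (rows/columns in the sector order above):
  C_11 = (0.60)(0.80) − (-0.05)(0.00) = 0.4800
  C_12 = −[(-0.45)(0.80) − (-0.05)(-0.05)] = 0.3625
  C_13 = (-0.45)(0.00) − (0.60)(-0.05) = 0.0300
  C_21 = −[(-0.30)(0.80) − (-0.30)(0.00)] = 0.2400
  C_22 = (0.85)(0.80) − (-0.30)(-0.05) = 0.6650
  C_23 = −[(0.85)(0.00) − (-0.30)(-0.05)] = 0.0150
  C_31 = (-0.30)(-0.05) − (-0.30)(0.60) = 0.1950
  C_32 = −[(0.85)(-0.05) − (-0.30)(-0.45)] = 0.1775
  C_33 = (0.85)(0.60) − (-0.30)(-0.45) = 0.3750
det(I−A) = Σ_j (I−A)_1j·C_1j = (0.85)(0.4800) + (-0.30)(0.3625) + (-0.30)(0.0300) = 0.29025
adj(I−A) = Cᵀ =
  [ 0.4800   0.2400   0.1950]
  [ 0.3625   0.6650   0.1775]
  [ 0.0300   0.0150   0.3750]
(I − A)⁻¹ = adj(I−A) / det(I−A) ≈
  [   1.6537     0.8269     0.6718]
  [   1.2489     2.2911     0.6115]
  [   0.1034     0.0517     1.2920]
Δx = (I − A)⁻¹ Δd with Δd having +120 in the Sector 1 component and 0 elsewhere.
So Δx_1 = L_11 · (+120), where L_11 = adj(I−A)_11 / det(I−A) = 0.4800 / 0.29025.
Δx_1 = 0.4800 × (+120) / 0.29025 = 57.60 / 0.29025 ≈ 198.45.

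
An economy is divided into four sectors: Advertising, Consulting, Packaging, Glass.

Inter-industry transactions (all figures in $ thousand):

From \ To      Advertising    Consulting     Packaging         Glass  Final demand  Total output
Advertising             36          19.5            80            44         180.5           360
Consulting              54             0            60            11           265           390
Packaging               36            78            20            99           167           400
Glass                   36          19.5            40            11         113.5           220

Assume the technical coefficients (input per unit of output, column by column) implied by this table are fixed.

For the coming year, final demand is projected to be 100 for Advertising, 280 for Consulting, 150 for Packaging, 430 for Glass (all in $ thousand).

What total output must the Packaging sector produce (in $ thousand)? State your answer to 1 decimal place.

Technical coefficients a_ij = z_ij / X_j:
  a_11 = 36/360 = 0.10, a_21 = 54/360 = 0.15, a_31 = 36/360 = 0.10, a_41 = 36/360 = 0.10
  a_12 = 19.5/390 = 0.05, a_22 = 0/390 = 0.00, a_32 = 78/390 = 0.20, a_42 = 19.5/390 = 0.05
  a_13 = 80/400 = 0.20, a_23 = 60/400 = 0.15, a_33 = 20/400 = 0.05, a_43 = 40/400 = 0.10
  a_14 = 44/220 = 0.20, a_24 = 11/220 = 0.05, a_34 = 99/220 = 0.45, a_44 = 11/220 = 0.05
I − A =
  [   0.90    -0.05    -0.20    -0.20]
  [  -0.15     1.00    -0.15    -0.05]
  [  -0.10    -0.20     0.95    -0.45]
  [  -0.10    -0.05    -0.10     0.95]
Compute the cofactors C_ij = (−1)^(i+j)·(3×3 minor ij) of I−A; the adjugate is their transpose:
adj(I−A) = Cᵀ =
  [ 0.822250   0.098875   0.218375   0.281750]
  [ 0.154875   0.722750   0.162250   0.147500]
  [ 0.172625   0.195250   0.823875   0.436875]
  [ 0.112875   0.069000   0.118250   0.794125]
det(I−A) = Σ_j (I−A)_1j·C_1j = (0.90)(0.822250) + (-0.05)(0.154875) + (-0.20)(0.172625) + (-0.20)(0.112875) = 0.67518125
(I − A)⁻¹ = adj(I−A) / det(I−A) ≈
  [   1.2178     0.1464     0.3234     0.4173]
  [   0.2294     1.0705     0.2403     0.2185]
  [   0.2557     0.2892     1.2202     0.6470]
  [   0.1672     0.1022     0.1751     1.1762]
x = (I − A)⁻¹ d = adj(I−A)·d / det(I−A), with det(I−A) = 0.67518125:
  x_1 = (0.822250·100 + 0.098875·280 + 0.218375·150 + 0.281750·430) / 0.67518125 = 263.81875 / 0.67518125 ≈ 390.7
  x_2 = (0.154875·100 + 0.722750·280 + 0.162250·150 + 0.147500·430) / 0.67518125 = 305.62 / 0.67518125 ≈ 452.6
  x_3 = (0.172625·100 + 0.195250·280 + 0.823875·150 + 0.436875·430) / 0.67518125 = 383.37 / 0.67518125 ≈ 567.8
  x_4 = (0.112875·100 + 0.069000·280 + 0.118250·150 + 0.794125·430) / 0.67518125 = 389.81875 / 0.67518125 ≈ 577.4

x_3 = 567.8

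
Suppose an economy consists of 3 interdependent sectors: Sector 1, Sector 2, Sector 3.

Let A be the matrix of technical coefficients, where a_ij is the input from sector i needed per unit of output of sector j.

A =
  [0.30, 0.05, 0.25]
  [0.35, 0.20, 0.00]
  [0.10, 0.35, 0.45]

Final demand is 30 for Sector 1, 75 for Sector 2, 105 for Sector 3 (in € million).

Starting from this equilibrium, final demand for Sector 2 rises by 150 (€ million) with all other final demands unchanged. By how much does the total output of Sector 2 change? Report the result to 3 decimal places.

Δx_2 = 217.962

I − A =
  [   0.70    -0.05    -0.25]
  [  -0.35     0.80     0.00]
  [  -0.10    -0.35     0.55]
Cofactors of I−A, C_ij = (−1)^(i+j)·(minor ij) (rows/columns in the sector order above):
  C_11 = (0.80)(0.55) − (0.00)(-0.35) = 0.4400
  C_12 = −[(-0.35)(0.55) − (0.00)(-0.10)] = 0.1925
  C_13 = (-0.35)(-0.35) − (0.80)(-0.10) = 0.2025
  C_21 = −[(-0.05)(0.55) − (-0.25)(-0.35)] = 0.1150
  C_22 = (0.70)(0.55) − (-0.25)(-0.10) = 0.3600
  C_23 = −[(0.70)(-0.35) − (-0.05)(-0.10)] = 0.2500
  C_31 = (-0.05)(0.00) − (-0.25)(0.80) = 0.2000
  C_32 = −[(0.70)(0.00) − (-0.25)(-0.35)] = 0.0875
  C_33 = (0.70)(0.80) − (-0.05)(-0.35) = 0.5425
det(I−A) = Σ_j (I−A)_1j·C_1j = (0.70)(0.4400) + (-0.05)(0.1925) + (-0.25)(0.2025) = 0.24775
adj(I−A) = Cᵀ =
  [ 0.4400   0.1150   0.2000]
  [ 0.1925   0.3600   0.0875]
  [ 0.2025   0.2500   0.5425]
(I − A)⁻¹ = adj(I−A) / det(I−A) ≈
  [   1.7760     0.4642     0.8073]
  [   0.7770     1.4531     0.3532]
  [   0.8174     1.0091     2.1897]
Δx = (I − A)⁻¹ Δd with Δd having +150 in the Sector 2 component and 0 elsewhere.
So Δx_2 = L_22 · (+150), where L_22 = adj(I−A)_22 / det(I−A) = 0.3600 / 0.24775.
Δx_2 = 0.3600 × (+150) / 0.24775 = 54.00 / 0.24775 ≈ 217.962.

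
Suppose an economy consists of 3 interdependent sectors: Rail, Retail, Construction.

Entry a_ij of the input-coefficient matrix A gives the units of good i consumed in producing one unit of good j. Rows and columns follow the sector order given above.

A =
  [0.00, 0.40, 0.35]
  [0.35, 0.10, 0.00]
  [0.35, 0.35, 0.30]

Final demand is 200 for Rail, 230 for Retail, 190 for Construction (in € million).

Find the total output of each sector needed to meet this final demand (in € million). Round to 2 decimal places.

x_1 = 734.87, x_2 = 541.34, x_3 = 909.53

I − A =
  [   1.00    -0.40    -0.35]
  [  -0.35     0.90     0.00]
  [  -0.35    -0.35     0.70]
Cofactors of I−A, C_ij = (−1)^(i+j)·(minor ij) (rows/columns in the sector order above):
  C_11 = (0.90)(0.70) − (0.00)(-0.35) = 0.6300
  C_12 = −[(-0.35)(0.70) − (0.00)(-0.35)] = 0.2450
  C_13 = (-0.35)(-0.35) − (0.90)(-0.35) = 0.4375
  C_21 = −[(-0.40)(0.70) − (-0.35)(-0.35)] = 0.4025
  C_22 = (1.00)(0.70) − (-0.35)(-0.35) = 0.5775
  C_23 = −[(1.00)(-0.35) − (-0.40)(-0.35)] = 0.4900
  C_31 = (-0.40)(0.00) − (-0.35)(0.90) = 0.3150
  C_32 = −[(1.00)(0.00) − (-0.35)(-0.35)] = 0.1225
  C_33 = (1.00)(0.90) − (-0.40)(-0.35) = 0.7600
det(I−A) = Σ_j (I−A)_1j·C_1j = (1.00)(0.6300) + (-0.40)(0.2450) + (-0.35)(0.4375) = 0.378875
adj(I−A) = Cᵀ =
  [ 0.6300   0.4025   0.3150]
  [ 0.2450   0.5775   0.1225]
  [ 0.4375   0.4900   0.7600]
(I − A)⁻¹ = adj(I−A) / det(I−A) ≈
  [   1.6628     1.0624     0.8314]
  [   0.6467     1.5242     0.3233]
  [   1.1547     1.2933     2.0059]
x = (I − A)⁻¹ d = adj(I−A)·d / det(I−A), with det(I−A) = 0.378875:
  x_1 = (0.6300·200 + 0.4025·230 + 0.3150·190) / 0.378875 = 278.425 / 0.378875 ≈ 734.87
  x_2 = (0.2450·200 + 0.5775·230 + 0.1225·190) / 0.378875 = 205.10 / 0.378875 ≈ 541.34
  x_3 = (0.4375·200 + 0.4900·230 + 0.7600·190) / 0.378875 = 344.60 / 0.378875 ≈ 909.53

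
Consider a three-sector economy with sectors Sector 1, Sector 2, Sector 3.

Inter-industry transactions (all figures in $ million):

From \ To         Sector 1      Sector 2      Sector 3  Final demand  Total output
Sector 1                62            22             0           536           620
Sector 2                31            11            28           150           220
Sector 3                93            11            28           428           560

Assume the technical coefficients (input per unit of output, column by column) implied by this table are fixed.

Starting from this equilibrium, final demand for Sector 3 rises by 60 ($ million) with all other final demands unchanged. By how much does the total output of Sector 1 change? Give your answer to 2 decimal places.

Technical coefficients a_ij = z_ij / X_j:
  a_11 = 62/620 = 0.10, a_21 = 31/620 = 0.05, a_31 = 93/620 = 0.15
  a_12 = 22/220 = 0.10, a_22 = 11/220 = 0.05, a_32 = 11/220 = 0.05
  a_13 = 0/560 = 0.00, a_23 = 28/560 = 0.05, a_33 = 28/560 = 0.05
I − A =
  [   0.90    -0.10     0.00]
  [  -0.05     0.95    -0.05]
  [  -0.15    -0.05     0.95]
Cofactors of I−A, C_ij = (−1)^(i+j)·(minor ij) (rows/columns in the sector order above):
  C_11 = (0.95)(0.95) − (-0.05)(-0.05) = 0.9000
  C_12 = −[(-0.05)(0.95) − (-0.05)(-0.15)] = 0.0550
  C_13 = (-0.05)(-0.05) − (0.95)(-0.15) = 0.1450
  C_21 = −[(-0.10)(0.95) − (0.00)(-0.05)] = 0.0950
  C_22 = (0.90)(0.95) − (0.00)(-0.15) = 0.8550
  C_23 = −[(0.90)(-0.05) − (-0.10)(-0.15)] = 0.0600
  C_31 = (-0.10)(-0.05) − (0.00)(0.95) = 0.0050
  C_32 = −[(0.90)(-0.05) − (0.00)(-0.05)] = 0.0450
  C_33 = (0.90)(0.95) − (-0.10)(-0.05) = 0.8500
det(I−A) = Σ_j (I−A)_1j·C_1j = (0.90)(0.9000) + (-0.10)(0.0550) + (0.00)(0.1450) = 0.8045
adj(I−A) = Cᵀ =
  [ 0.9000   0.0950   0.0050]
  [ 0.0550   0.8550   0.0450]
  [ 0.1450   0.0600   0.8500]
(I − A)⁻¹ = adj(I−A) / det(I−A) ≈
  [   1.1187     0.1181     0.0062]
  [   0.0684     1.0628     0.0559]
  [   0.1802     0.0746     1.0566]
Δx = (I − A)⁻¹ Δd with Δd having +60 in the Sector 3 component and 0 elsewhere.
So Δx_1 = L_13 · (+60), where L_13 = adj(I−A)_13 / det(I−A) = 0.0050 / 0.8045.
Δx_1 = 0.0050 × (+60) / 0.8045 = 0.30 / 0.8045 ≈ 0.37.

Δx_1 = 0.37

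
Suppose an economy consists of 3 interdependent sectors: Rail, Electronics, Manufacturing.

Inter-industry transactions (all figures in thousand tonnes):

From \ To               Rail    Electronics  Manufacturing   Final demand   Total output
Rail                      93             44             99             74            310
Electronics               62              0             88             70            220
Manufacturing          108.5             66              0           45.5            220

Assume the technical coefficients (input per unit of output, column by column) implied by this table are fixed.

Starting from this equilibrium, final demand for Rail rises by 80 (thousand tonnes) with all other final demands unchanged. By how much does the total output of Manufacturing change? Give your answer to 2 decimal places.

Technical coefficients a_ij = z_ij / X_j:
  a_RR = 93/310 = 0.30, a_ER = 62/310 = 0.20, a_MR = 108.5/310 = 0.35
  a_RE = 44/220 = 0.20, a_EE = 0/220 = 0.00, a_ME = 66/220 = 0.30
  a_RM = 99/220 = 0.45, a_EM = 88/220 = 0.40, a_MM = 0/220 = 0.00
I − A =
  [   0.70    -0.20    -0.45]
  [  -0.20     1.00    -0.40]
  [  -0.35    -0.30     1.00]
Cofactors of I−A, C_ij = (−1)^(i+j)·(minor ij) (rows/columns in the sector order above):
  C_11 = (1.00)(1.00) − (-0.40)(-0.30) = 0.8800
  C_12 = −[(-0.20)(1.00) − (-0.40)(-0.35)] = 0.3400
  C_13 = (-0.20)(-0.30) − (1.00)(-0.35) = 0.4100
  C_21 = −[(-0.20)(1.00) − (-0.45)(-0.30)] = 0.3350
  C_22 = (0.70)(1.00) − (-0.45)(-0.35) = 0.5425
  C_23 = −[(0.70)(-0.30) − (-0.20)(-0.35)] = 0.2800
  C_31 = (-0.20)(-0.40) − (-0.45)(1.00) = 0.5300
  C_32 = −[(0.70)(-0.40) − (-0.45)(-0.20)] = 0.3700
  C_33 = (0.70)(1.00) − (-0.20)(-0.20) = 0.6600
det(I−A) = Σ_j (I−A)_1j·C_1j = (0.70)(0.8800) + (-0.20)(0.3400) + (-0.45)(0.4100) = 0.3635
adj(I−A) = Cᵀ =
  [ 0.8800   0.3350   0.5300]
  [ 0.3400   0.5425   0.3700]
  [ 0.4100   0.2800   0.6600]
(I − A)⁻¹ = adj(I−A) / det(I−A) ≈
  [   2.4209     0.9216     1.4580]
  [   0.9354     1.4924     1.0179]
  [   1.1279     0.7703     1.8157]
Δx = (I − A)⁻¹ Δd with Δd having +80 in the Rail component and 0 elsewhere.
So Δx_M = L_MR · (+80), where L_MR = adj(I−A)_MR / det(I−A) = 0.4100 / 0.3635.
Δx_M = 0.4100 × (+80) / 0.3635 = 32.80 / 0.3635 ≈ 90.23.

Δx_M = 90.23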